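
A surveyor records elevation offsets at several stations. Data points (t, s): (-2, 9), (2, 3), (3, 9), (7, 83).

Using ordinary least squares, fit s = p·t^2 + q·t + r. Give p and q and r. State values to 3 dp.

p = 2.000, q = -1.805, r = -2.488

Normal-equation sums: Σt^2·t^2 = 2514, Σt^2·t = 370, Σt^2 = 66, Σt·t = 66, Σt = 10, Σ1 = 4.
And Σt^2·s = 4196, Σt·s = 596, Σs = 104.
AᵀA·[p, q, r]ᵀ = Aᵀs becomes [[2514, 370, 66]; [370, 66, 10]; [66, 10, 4]]·[p, q, r]ᵀ = [4196, 596, 104]ᵀ.
Inverting the 3×3 Gram matrix, [p, q, r]ᵀ = [2, -74/41, -102/41]ᵀ.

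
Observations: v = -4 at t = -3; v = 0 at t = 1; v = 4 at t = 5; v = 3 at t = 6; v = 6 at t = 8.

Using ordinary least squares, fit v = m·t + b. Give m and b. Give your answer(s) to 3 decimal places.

Normal-equation sums: Σt·t = 135, Σt = 17, Σ1 = 5.
Right-hand side: Σt·v = 98, Σv = 9.
So MᵀM·[m, b]ᵀ = Mᵀv: [[135, 17]; [17, 5]]·[m, b]ᵀ = [98, 9]ᵀ.
Δ = 135·5 − 17² = 386.
m = (98·5 − 17·9)/386 = 337/386; b = (135·9 − 17·98)/386 = -451/386.

m = 0.873, b = -1.168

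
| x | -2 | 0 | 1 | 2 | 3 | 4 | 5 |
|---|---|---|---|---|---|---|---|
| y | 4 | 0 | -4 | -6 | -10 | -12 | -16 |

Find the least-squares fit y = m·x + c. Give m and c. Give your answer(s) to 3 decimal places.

The normal equations are: 59·m + 13·c = -182;  13·m + 7·c = -44.
Determinant 59·7 − 13² = 244.
m = ((-182)·7 − 13·(-44))/244 = -351/122; c = (59·(-44) − 13·(-182))/244 = -115/122.

m = -2.877, c = -0.943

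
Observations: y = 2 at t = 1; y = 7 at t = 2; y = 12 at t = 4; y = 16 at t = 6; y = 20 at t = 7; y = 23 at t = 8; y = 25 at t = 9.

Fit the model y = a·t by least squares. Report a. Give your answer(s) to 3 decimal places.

a = 2.825

With design matrix M, MᵀM = [[251]] and Mᵀy = [709]ᵀ.
a = 709/251 = 2.8247.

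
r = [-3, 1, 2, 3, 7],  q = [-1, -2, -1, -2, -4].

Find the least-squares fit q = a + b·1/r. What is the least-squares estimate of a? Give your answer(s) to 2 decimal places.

The normal equations are: 5·a + (23/14)·b = -10;  (23/14)·a + (2633/1764)·b = -143/42.
(Σ1 = 5, Σ1/r = 23/14, Σ1/r·1/r = 2633/1764, Σq = -10, Σ1/r·q = -143/42.)
Δ = 5·(2633/1764) − (23/14)² = 2101/441.
a = ((-10)·(2633/1764) − (23/14)·(-143/42))/(2101/441) = -16463/8404; b = (5·(-143/42) − (23/14)·(-10))/(2101/441) = -525/4202.

a = -1.96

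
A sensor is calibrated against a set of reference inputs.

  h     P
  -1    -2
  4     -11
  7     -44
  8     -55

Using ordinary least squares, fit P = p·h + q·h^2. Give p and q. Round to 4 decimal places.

p = 1.0854, q = -1.0143

Compute the Gram sums: Σh·h = 130, Σh·h^2 = 918, Σh^2·h^2 = 6754.
Moment sums: Σh·P = -790, Σh^2·P = -5854.
Normal equations: [[130, 918]; [918, 6754]]·[p, q]ᵀ = [-790, -5854]ᵀ.
det = 130·6754 − 918² = 35296.
p = ((-790)·6754 − 918·(-5854))/35296 = 4789/4412; q = (130·(-5854) − 918·(-790))/35296 = -4475/4412.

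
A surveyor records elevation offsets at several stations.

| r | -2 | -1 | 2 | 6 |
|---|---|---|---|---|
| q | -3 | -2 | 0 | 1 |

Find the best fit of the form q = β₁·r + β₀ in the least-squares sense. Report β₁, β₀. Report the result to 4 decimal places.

β₁ = 0.4903, β₀ = -1.6129

Entries of AᵀA: Σr·r = 45, Σr = 5, Σ1 = 4.
Right-hand side: Σr·q = 14, Σq = -4.
Δ = 45·4 − 5² = 155.
β₁ = (14·4 − 5·(-4))/155 = 76/155; β₀ = (45·(-4) − 5·14)/155 = -50/31.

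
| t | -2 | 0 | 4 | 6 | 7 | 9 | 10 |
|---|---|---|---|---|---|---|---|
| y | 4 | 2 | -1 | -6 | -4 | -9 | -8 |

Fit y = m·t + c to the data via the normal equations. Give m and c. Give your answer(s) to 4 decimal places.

m = -1.0768, c = 2.0875

The normal system AᵀA·[m, c]ᵀ = Aᵀy is [[286, 34]; [34, 7]]·[m, c]ᵀ = [-237, -22]ᵀ.
Determinant 286·7 − 34² = 846.
m = ((-237)·7 − 34·(-22))/846 = -911/846; c = (286·(-22) − 34·(-237))/846 = 883/423.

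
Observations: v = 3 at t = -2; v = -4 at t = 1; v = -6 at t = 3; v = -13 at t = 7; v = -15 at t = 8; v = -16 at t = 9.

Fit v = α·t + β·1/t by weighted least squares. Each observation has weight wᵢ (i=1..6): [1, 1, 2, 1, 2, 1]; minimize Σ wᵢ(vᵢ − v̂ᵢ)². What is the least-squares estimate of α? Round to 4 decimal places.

Normal-equation sums: Σwᵢ·t·t = 281, Σwᵢ·t·1/t = 8, Σwᵢ·1/t·1/t = 195113/127008.
For AᵀWv: Σwᵢ·t·v = -521, Σwᵢ·1/t·v = -4255/252.
AᵀWA·[α, β]ᵀ = AᵀWv becomes [[281, 8]; [8, 195113/127008]]·[α, β]ᵀ = [-521, -4255/252]ᵀ.
Determinant 281·(195113/127008) − 8² = 46698241/127008.
α = ((-521)·(195113/127008) − 8·(-4255/252))/(46698241/127008) = -84497713/46698241; β = (281·(-4255/252) − 8·(-521))/(46698241/127008) = -73240776/46698241.

α = -1.8094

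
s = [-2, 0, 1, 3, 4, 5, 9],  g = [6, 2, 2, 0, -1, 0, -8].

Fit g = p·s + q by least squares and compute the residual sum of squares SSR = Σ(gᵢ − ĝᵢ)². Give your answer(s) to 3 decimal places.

SSR = 8.732

Compute the Gram sums: Σs·s = 136, Σs = 20, Σ1 = 7.
And Σs·g = -86, Σg = 1.
So XᵀX·[p, q]ᵀ = Xᵀg: [[136, 20]; [20, 7]]·[p, q]ᵀ = [-86, 1]ᵀ.
Δ = 136·7 − 20² = 552.
p = ((-86)·7 − 20·1)/552 = -311/276; q = (136·1 − 20·(-86))/552 = 232/69.
Residuals: 53/138, -94/69, -65/276, 5/276, 10/69, 209/92, -337/276; SSR = 1205/138.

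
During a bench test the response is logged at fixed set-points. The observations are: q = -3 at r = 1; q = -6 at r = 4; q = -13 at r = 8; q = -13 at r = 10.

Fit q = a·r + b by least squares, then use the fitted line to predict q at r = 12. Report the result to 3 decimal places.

The normal system XᵀX·[a, b]ᵀ = Xᵀq is [[181, 23]; [23, 4]]·[a, b]ᵀ = [-261, -35]ᵀ.
det = 181·4 − 23² = 195.
a = ((-261)·4 − 23·(-35))/195 = -239/195; b = (181·(-35) − 23·(-261))/195 = -332/195.
At r = 12: q̂ = (-239/195)·(12) + (-332/195)·(1) = -640/39.

q̂ = -16.410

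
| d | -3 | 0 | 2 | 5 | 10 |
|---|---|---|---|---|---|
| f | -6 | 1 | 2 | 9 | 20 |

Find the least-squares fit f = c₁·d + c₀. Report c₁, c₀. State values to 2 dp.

The normal equations are: 138·c₁ + 14·c₀ = 267;  14·c₁ + 5·c₀ = 26.
(Σd·d = 138, Σd = 14, Σ1 = 5, Σd·f = 267, Σf = 26.)
Δ = 138·5 − 14² = 494.
c₁ = (267·5 − 14·26)/494 = 971/494; c₀ = (138·26 − 14·267)/494 = -75/247.

c₁ = 1.97, c₀ = -0.30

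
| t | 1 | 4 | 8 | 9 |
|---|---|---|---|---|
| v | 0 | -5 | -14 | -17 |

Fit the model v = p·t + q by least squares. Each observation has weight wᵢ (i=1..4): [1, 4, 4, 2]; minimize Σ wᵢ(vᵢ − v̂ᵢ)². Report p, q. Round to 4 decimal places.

Normal-equation sums: Σwᵢ·t·t = 483, Σwᵢ·t = 67, Σwᵢ·1 = 11.
And Σwᵢ·t·v = -834, Σwᵢ·v = -110.
Normal equations: [[483, 67]; [67, 11]]·[p, q]ᵀ = [-834, -110]ᵀ.
det = 483·11 − 67² = 824.
p = ((-834)·11 − 67·(-110))/824 = -451/206; q = (483·(-110) − 67·(-834))/824 = 687/206.

p = -2.1893, q = 3.3350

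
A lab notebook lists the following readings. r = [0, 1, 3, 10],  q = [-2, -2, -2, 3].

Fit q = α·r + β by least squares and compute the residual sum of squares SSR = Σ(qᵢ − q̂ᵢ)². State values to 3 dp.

SSR = 1.434

The normal system AᵀA·[α, β]ᵀ = Aᵀq is [[110, 14]; [14, 4]]·[α, β]ᵀ = [22, -3]ᵀ.
Δ = 110·4 − 14² = 244.
α = (22·4 − 14·(-3))/244 = 65/122; β = (110·(-3) − 14·22)/244 = -319/122.
Residuals: 75/122, 5/61, -60/61, 35/122; SSR = 175/122.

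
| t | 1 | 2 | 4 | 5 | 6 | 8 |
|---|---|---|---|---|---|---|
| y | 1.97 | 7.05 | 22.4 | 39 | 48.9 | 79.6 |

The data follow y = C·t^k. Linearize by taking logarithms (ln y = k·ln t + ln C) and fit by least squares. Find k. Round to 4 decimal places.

k = 1.7880

Linearized form: ln y = k·ln t + ln C. From the 6 transformed points,
Σln t = 7.5601, Σ(ln t)² = 12.5270, Σln y = 17.6705, Σln t·ln y = 27.6314.
Equations: 12.5270·k + 7.5601·ln C = 27.6314;  7.5601·k + 6·ln C = 17.6705.
Slope k = (n·Σln t·ln y − Σln t·Σln y)/(n·Σ(ln t)² − (Σln t)²) = (6·27.6314 − 7.5601·17.6705)/18.0074 = 1.78805; ln C = (Σln y − k·Σln t)/n = 0.69212.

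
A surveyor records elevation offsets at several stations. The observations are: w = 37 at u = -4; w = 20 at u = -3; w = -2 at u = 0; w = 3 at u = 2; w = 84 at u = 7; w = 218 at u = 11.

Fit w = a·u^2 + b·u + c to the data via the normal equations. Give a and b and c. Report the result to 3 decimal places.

a = 1.963, b = -1.596, c = -1.644

With design matrix X, XᵀX = [[17395, 1591, 199]; [1591, 199, 13]; [199, 13, 6]] and Xᵀw = [31278, 2784, 360]ᵀ.
Inverting the 3×3 Gram matrix, [a, b, c]ᵀ = [979269/498904, -796011/498904, -410079/249452]ᵀ.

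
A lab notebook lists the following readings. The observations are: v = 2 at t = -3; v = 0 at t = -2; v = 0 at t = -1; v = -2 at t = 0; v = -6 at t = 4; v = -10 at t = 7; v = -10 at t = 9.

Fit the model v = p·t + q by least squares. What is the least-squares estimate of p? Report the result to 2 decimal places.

From the data, Σt·t = 160, Σt = 14, Σ1 = 7.
And Σt·v = -190, Σv = -26.
Determinant 160·7 − 14² = 924.
p = ((-190)·7 − 14·(-26))/924 = -23/22; q = (160·(-26) − 14·(-190))/924 = -125/77.

p = -1.05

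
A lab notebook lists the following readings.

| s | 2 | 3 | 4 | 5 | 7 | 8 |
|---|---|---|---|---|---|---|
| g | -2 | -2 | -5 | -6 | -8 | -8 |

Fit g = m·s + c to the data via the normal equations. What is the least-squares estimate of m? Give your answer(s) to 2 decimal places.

Sums needed: Σs·s = 167, Σs = 29, Σ1 = 6.
Right-hand side: Σs·g = -180, Σg = -31.
Normal equations: [[167, 29]; [29, 6]]·[m, c]ᵀ = [-180, -31]ᵀ.
Eliminating c: 6·(row 1) − 29·(row 2) gives 161·m = 6·(-180) − 29·(-31) = -181, so m = -181/161.
Then c = ((-31) − 29·(-181/161))/6 = 43/161.

m = -1.12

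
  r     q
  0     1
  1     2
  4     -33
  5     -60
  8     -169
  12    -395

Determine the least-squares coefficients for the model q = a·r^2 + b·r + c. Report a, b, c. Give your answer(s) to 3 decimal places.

a = -2.984, b = 2.694, c = 1.873

XᵀX·[a, b, c]ᵀ = Xᵀq reads: 25714·a + 2430·b + 250·c = -69722;  2430·a + 250·b + 30·c = -6522;  250·a + 30·b + 6·c = -654.
(Σr^2·r^2 = 25714, Σr^2·r = 2430, Σr^2 = 250, Σr·r = 250, Σr = 30, Σ1 = 6, Σr^2·q = -69722, Σr·q = -6522, Σq = -654.)
Row-reducing yields a = -15369/5150, b = 69381/25750, c = 4822/2575.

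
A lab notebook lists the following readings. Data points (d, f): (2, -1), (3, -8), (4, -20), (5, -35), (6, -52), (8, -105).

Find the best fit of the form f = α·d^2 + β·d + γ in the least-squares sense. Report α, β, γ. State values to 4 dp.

Compute the Gram sums: Σd^2·d^2 = 6370, Σd^2·d = 952, Σd^2 = 154, Σd·d = 154, Σd = 28, Σ1 = 6.
And Σd^2·f = -9863, Σd·f = -1433, Σf = -221.
XᵀX·[α, β, γ]ᵀ = Xᵀf becomes [[6370, 952, 154]; [952, 154, 28]; [154, 28, 6]]·[α, β, γ]ᵀ = [-9863, -1433, -221]ᵀ.
Row-reducing yields α = -29/14, β = 7/2, γ = 0.

α = -2.0714, β = 3.5000, γ = 0.0000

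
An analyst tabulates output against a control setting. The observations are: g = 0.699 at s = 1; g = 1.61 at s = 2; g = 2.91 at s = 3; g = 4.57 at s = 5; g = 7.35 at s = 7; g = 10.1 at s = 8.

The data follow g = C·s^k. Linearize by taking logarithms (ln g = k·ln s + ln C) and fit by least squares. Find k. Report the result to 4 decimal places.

Taking logs, ln g = k·ln s + ln C, so regress ln g on ln s.
Σln s = 7.4265, Σ(ln s)² = 12.3883, Σln g = 7.0130, Σln s·ln g = 12.6394.
Equations: 12.3883·k + 7.4265·ln C = 12.6394;  7.4265·k + 6·ln C = 7.0130.
Δ = 12.3883·6 − (7.4265)² = 19.1764; k = (12.6394·6 − 7.4265·7.0130)/19.1764 = 1.23871, ln C = (12.3883·7.0130 − 7.4265·12.6394)/19.1764 = -0.36439.

k = 1.2387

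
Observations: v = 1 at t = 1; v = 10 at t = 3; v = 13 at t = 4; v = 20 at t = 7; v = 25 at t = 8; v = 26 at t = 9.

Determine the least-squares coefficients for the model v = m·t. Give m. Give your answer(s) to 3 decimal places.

With design matrix X, XᵀX = [[220]] and Xᵀv = [657]ᵀ.
Hence m = 657 / 220 ≈ 2.98636.

m = 2.986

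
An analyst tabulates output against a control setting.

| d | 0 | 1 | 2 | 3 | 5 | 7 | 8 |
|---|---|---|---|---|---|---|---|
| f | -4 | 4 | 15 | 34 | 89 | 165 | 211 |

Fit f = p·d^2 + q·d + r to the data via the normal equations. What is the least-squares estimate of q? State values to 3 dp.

Sums needed: Σd^2·d^2 = 7220, Σd^2·d = 1016, Σd^2 = 152, Σd·d = 152, Σd = 26, Σ1 = 7.
Right-hand side: Σd^2·f = 24184, Σd·f = 3424, Σf = 514.
Row-reducing yields p = 5540/1963, q = 8529/1963, r = -7836/1963.

q = 4.345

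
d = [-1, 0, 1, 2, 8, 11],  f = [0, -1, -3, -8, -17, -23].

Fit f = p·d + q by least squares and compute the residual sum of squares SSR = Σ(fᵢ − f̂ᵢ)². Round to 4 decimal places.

From the data, Σd·d = 191, Σd = 21, Σ1 = 6.
Moment sums: Σd·f = -408, Σf = -52.
So XᵀX·[p, q]ᵀ = Xᵀf: [[191, 21]; [21, 6]]·[p, q]ᵀ = [-408, -52]ᵀ.
Eliminating q: 6·(row 1) − 21·(row 2) gives 705·p = 6·(-408) − 21·(-52) = -1356, so p = -452/235.
Then q = ((-52) − 21·(-452/235))/6 = -1364/705.
Residuals: 8/705, 659/705, 121/141, -1564/705, 227/705, 13/141; SSR = 4684/705.

SSR = 6.6440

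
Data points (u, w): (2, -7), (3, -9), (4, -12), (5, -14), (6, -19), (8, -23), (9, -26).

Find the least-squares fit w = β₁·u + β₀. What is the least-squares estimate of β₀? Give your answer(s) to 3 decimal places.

AᵀA·[β₁, β₀]ᵀ = Aᵀw reads: 235·β₁ + 37·β₀ = -691;  37·β₁ + 7·β₀ = -110.
Eliminating β₀: 7·(row 1) − 37·(row 2) gives 276·β₁ = 7·(-691) − 37·(-110) = -767, so β₁ = -767/276.
Then β₀ = ((-110) − 37·(-767/276))/7 = -283/276.

β₀ = -1.025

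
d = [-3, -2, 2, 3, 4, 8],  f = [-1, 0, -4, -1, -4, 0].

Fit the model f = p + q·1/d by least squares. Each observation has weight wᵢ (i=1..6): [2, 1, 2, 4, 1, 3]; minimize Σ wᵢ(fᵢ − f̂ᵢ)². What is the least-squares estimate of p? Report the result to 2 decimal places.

Sums needed: Σwᵢ·1 = 13, Σwᵢ·1/d = 43/24, Σwᵢ·1/d·1/d = 293/192.
And Σwᵢ·f = -18, Σwᵢ·1/d·f = -17/3.
XᵀWX·[p, q]ᵀ = XᵀWf becomes [[13, 43/24]; [43/24, 293/192]]·[p, q]ᵀ = [-18, -17/3]ᵀ.
Eliminating q: (293/192)·(row 1) − (43/24)·(row 2) gives (4789/288)·p = (293/192)·(-18) − (43/24)·(-17/3) = -4987/288, so p = -4987/4789.
Then q = ((-17/3) − (43/24)·(-4987/4789))/(293/192) = -11928/4789.

p = -1.04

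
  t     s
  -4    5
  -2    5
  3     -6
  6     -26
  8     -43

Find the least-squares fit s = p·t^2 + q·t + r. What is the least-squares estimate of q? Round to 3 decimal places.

From the data, Σt^2·t^2 = 5745, Σt^2·t = 683, Σt^2 = 129, Σt·t = 129, Σt = 11, Σ1 = 5.
Right-hand side: Σt^2·s = -3642, Σt·s = -548, Σs = -65.
Normal equations: [[5745, 683, 129]; [683, 129, 11]; [129, 11, 5]]·[p, q, r]ᵀ = [-3642, -548, -65]ᵀ.
Row-reducing yields p = -1383/2935, q = -24297/11740, r = 43559/11740.

q = -2.070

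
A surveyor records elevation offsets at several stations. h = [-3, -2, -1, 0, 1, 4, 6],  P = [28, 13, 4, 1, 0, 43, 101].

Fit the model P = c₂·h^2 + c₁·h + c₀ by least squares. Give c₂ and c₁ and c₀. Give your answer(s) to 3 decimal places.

c₂ = 2.951, c₁ = -0.843, c₀ = -0.500

Entries of XᵀX: Σh^2·h^2 = 1651, Σh^2·h = 245, Σh^2 = 67, Σh·h = 67, Σh = 5, Σ1 = 7.
Moment sums: Σh^2·P = 4632, Σh·P = 664, ΣP = 190.
So XᵀX·[c₂, c₁, c₀]ᵀ = XᵀP: [[1651, 245, 67]; [245, 67, 5]; [67, 5, 7]]·[c₂, c₁, c₀]ᵀ = [4632, 664, 190]ᵀ.
Row-reducing yields c₂ = 301/102, c₁ = -43/51, c₀ = -1/2.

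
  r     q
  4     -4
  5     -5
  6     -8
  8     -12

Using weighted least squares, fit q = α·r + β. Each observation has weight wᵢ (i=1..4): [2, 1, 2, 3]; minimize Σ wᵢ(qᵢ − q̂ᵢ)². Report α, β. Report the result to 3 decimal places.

Entries of XᵀWX: Σwᵢ·r·r = 321, Σwᵢ·r = 49, Σwᵢ·1 = 8.
For XᵀWq: Σwᵢ·r·q = -441, Σwᵢ·q = -65.
So XᵀWX·[α, β]ᵀ = XᵀWq: [[321, 49]; [49, 8]]·[α, β]ᵀ = [-441, -65]ᵀ.
det = 321·8 − 49² = 167.
α = ((-441)·8 − 49·(-65))/167 = -343/167; β = (321·(-65) − 49·(-441))/167 = 744/167.

α = -2.054, β = 4.455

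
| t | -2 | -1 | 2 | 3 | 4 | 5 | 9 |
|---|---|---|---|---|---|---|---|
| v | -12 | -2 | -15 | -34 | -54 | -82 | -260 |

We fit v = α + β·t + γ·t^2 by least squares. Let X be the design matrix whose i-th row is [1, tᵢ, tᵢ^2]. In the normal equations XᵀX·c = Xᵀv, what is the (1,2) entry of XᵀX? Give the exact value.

20

Row 1 ↔ basis 1, column 2 ↔ basis t, so (XᵀX)_{1,2} = Σᵢ t = (1)·(-2) + (1)·(-1) + (1)·(2) + (1)·(3) + (1)·(4) + (1)·(5) + (1)·(9) = 20.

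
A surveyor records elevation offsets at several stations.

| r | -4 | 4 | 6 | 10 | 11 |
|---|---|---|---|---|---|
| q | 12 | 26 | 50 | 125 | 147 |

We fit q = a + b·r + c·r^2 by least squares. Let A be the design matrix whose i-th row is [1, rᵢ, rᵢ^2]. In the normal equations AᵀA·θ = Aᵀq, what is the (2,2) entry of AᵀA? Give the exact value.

Row 2 ↔ basis r, column 2 ↔ basis r, so (AᵀA)_{2,2} = Σᵢ (r)·(r) = (-4)·(-4) + (4)·(4) + (6)·(6) + (10)·(10) + (11)·(11) = 289.

289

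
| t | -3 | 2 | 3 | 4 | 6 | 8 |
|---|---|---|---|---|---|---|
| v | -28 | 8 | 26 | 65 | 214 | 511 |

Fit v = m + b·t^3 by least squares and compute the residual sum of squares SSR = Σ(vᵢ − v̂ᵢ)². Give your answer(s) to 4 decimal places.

Compute the Gram sums: Σ1 = 6, Σt^3 = 800, Σt^3·t^3 = 314418.
And Σv = 796, Σt^3·v = 313538.
So AᵀA·[m, b]ᵀ = Aᵀv: [[6, 800]; [800, 314418]]·[m, b]ᵀ = [796, 313538]ᵀ.
Δ = 6·314418 − 800² = 1246508.
m = (796·314418 − 800·313538)/1246508 = -138418/311627; b = (6·313538 − 800·796)/1246508 = 311107/311627.
Residuals: -187249/311627, 142578/311627, -159169/311627, 483325/311627, -372516/311627, 93031/311627; SSR = 1481744/311627.

SSR = 4.7549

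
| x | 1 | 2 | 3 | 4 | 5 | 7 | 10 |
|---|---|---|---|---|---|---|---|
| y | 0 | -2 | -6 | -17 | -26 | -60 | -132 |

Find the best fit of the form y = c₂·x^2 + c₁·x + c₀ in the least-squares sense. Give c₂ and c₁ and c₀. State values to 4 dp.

c₂ = -1.5798, c₁ = 2.6808, c₀ = -0.9289

Normal-equation sums: Σx^2·x^2 = 13380, Σx^2·x = 1568, Σx^2 = 204, Σx·x = 204, Σx = 32, Σ1 = 7.
And Σx^2·y = -17124, Σx·y = -1960, Σy = -243.
Row-reducing yields c₂ = -17506/11081, c₁ = 29706/11081, c₀ = -10293/11081.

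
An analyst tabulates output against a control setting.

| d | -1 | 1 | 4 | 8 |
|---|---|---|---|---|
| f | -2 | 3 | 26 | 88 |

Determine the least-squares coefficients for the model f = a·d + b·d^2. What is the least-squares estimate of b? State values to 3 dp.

From the data, Σd·d = 82, Σd·d^2 = 576, Σd^2·d^2 = 4354.
Right-hand side: Σd·f = 813, Σd^2·f = 6049.
So AᵀA·[a, b]ᵀ = Aᵀf: [[82, 576]; [576, 4354]]·[a, b]ᵀ = [813, 6049]ᵀ.
Eliminating b: 4354·(row 1) − 576·(row 2) gives 25252·a = 4354·813 − 576·6049 = 55578, so a = 471/214.
Then b = (6049 − 576·(471/214))/4354 = 235/214.

b = 1.098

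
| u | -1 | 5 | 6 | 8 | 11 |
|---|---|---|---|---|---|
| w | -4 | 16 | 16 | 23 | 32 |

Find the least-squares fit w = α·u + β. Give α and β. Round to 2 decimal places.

α = 2.98, β = -0.67

Forming XᵀX = [[247, 29]; [29, 5]] and Xᵀw = [716, 83]ᵀ gives XᵀX·[α, β]ᵀ = Xᵀw.
Δ = 247·5 − 29² = 394.
α = (716·5 − 29·83)/394 = 1173/394; β = (247·83 − 29·716)/394 = -263/394.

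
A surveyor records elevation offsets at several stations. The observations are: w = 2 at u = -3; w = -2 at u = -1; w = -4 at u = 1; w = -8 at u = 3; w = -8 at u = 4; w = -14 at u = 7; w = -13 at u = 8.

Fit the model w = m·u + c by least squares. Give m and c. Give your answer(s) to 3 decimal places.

m = -1.421, c = -2.858

Compute the Gram sums: Σu·u = 149, Σu = 19, Σ1 = 7.
Right-hand side: Σu·w = -266, Σw = -47.
So MᵀM·[m, c]ᵀ = Mᵀw: [[149, 19]; [19, 7]]·[m, c]ᵀ = [-266, -47]ᵀ.
Determinant 149·7 − 19² = 682.
m = ((-266)·7 − 19·(-47))/682 = -969/682; c = (149·(-47) − 19·(-266))/682 = -1949/682.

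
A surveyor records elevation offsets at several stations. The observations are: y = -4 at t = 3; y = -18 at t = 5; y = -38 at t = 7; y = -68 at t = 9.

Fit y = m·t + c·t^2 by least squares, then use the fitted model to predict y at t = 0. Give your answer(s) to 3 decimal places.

ŷ = 0.000

Compute the Gram sums: Σt·t = 164, Σt·t^2 = 1224, Σt^2·t^2 = 9668.
Right-hand side: Σt·y = -980, Σt^2·y = -7856.
Δ = 164·9668 − 1224² = 87376.
m = ((-980)·9668 − 1224·(-7856))/87376 = 8819/5461; c = (164·(-7856) − 1224·(-980))/87376 = -5554/5461.
At t = 0: ŷ = (8819/5461)·(0) + (-5554/5461)·(0) = 0.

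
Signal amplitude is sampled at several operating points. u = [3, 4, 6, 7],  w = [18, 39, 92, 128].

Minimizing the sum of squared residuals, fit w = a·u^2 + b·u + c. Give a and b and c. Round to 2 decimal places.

a = 2.50, b = 2.30, c = -11.00

Forming MᵀM = [[4034, 650, 110]; [650, 110, 20]; [110, 20, 4]] and Mᵀw = [10370, 1658, 277]ᵀ gives MᵀM·[a, b, c]ᵀ = Mᵀw.
Solving the 3×3 system (Gaussian elimination) gives a = 5/2, b = 23/10, c = -11.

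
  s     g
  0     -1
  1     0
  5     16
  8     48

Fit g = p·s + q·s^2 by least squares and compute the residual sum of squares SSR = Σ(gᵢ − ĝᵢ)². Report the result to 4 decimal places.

SSR = 1.2284

With design matrix X, XᵀX = [[90, 638]; [638, 4722]] and Xᵀg = [464, 3472]ᵀ.
Eliminating q: 4722·(row 1) − 638·(row 2) gives 17936·p = 4722·464 − 638·3472 = -24128, so p = -1508/1121.
Then q = (3472 − 638·(-1508/1121))/4722 = 1028/1121.
Residuals: -1, 480/1121, -224/1121, 80/1121; SSR = 1377/1121.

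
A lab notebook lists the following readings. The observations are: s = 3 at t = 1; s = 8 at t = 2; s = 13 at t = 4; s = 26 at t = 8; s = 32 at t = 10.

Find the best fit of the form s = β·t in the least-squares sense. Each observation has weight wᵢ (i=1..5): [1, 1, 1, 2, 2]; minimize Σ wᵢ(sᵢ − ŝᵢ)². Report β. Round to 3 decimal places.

β = 3.229

With design matrix X, XᵀWX = [[349]] and XᵀWs = [1127]ᵀ.
β = 1127/349 = 3.22923.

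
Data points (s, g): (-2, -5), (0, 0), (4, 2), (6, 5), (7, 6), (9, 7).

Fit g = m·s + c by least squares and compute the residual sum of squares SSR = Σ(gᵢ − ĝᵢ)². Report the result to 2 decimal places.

Entries of MᵀM: Σs·s = 186, Σs = 24, Σ1 = 6.
Right-hand side: Σs·g = 153, Σg = 15.
MᵀM·[m, c]ᵀ = Mᵀg becomes [[186, 24]; [24, 6]]·[m, c]ᵀ = [153, 15]ᵀ.
Eliminating c: 6·(row 1) − 24·(row 2) gives 540·m = 6·153 − 24·15 = 558, so m = 31/30.
Then c = (15 − 24·(31/30))/6 = -49/30.
Residuals: -13/10, 49/30, -1/2, 13/30, 2/5, -2/3; SSR = 27/5.

SSR = 5.40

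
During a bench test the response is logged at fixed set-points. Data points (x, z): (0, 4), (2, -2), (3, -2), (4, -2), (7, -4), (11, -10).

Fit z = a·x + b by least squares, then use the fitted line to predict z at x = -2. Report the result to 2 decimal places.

ẑ = 4.38

With design matrix M, MᵀM = [[199, 27]; [27, 6]] and Mᵀz = [-156, -16]ᵀ.
det = 199·6 − 27² = 465.
a = ((-156)·6 − 27·(-16))/465 = -168/155; b = (199·(-16) − 27·(-156))/465 = 1028/465.
At x = -2: ẑ = (-168/155)·(-2) + (1028/465)·(1) = 2036/465.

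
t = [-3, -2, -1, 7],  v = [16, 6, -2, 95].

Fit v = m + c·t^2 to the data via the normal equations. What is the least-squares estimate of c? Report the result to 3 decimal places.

c = 1.998

The normal system AᵀA·[m, c]ᵀ = Aᵀv is [[4, 63]; [63, 2499]]·[m, c]ᵀ = [115, 4821]ᵀ.
det = 4·2499 − 63² = 6027.
m = (115·2499 − 63·4821)/6027 = -778/287; c = (4·4821 − 63·115)/6027 = 4013/2009.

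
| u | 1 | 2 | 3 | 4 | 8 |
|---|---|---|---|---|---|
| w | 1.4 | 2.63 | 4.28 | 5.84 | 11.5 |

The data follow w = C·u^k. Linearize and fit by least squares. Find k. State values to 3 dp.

k = 1.027

With ln wᵢ as the transformed response and ln uᵢ as the regressor:
Σln u = 5.2575, Σ(ln u)² = 7.9333, Σln w = 6.9645, Σln u·ln w = 9.7927.
Equations: 7.9333·k + 5.2575·ln C = 9.7927;  5.2575·k + 5·ln C = 6.9645.
Solving (det = 12.0252): k = 1.02684, ln C = 0.31317.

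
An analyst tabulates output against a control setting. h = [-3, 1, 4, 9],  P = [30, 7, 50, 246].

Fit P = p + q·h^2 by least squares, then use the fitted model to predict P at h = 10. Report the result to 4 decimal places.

Compute the Gram sums: Σ1 = 4, Σh^2 = 107, Σh^2·h^2 = 6899.
Moment sums: ΣP = 333, Σh^2·P = 21003.
AᵀA·[p, q]ᵀ = AᵀP becomes [[4, 107]; [107, 6899]]·[p, q]ᵀ = [333, 21003]ᵀ.
det = 4·6899 − 107² = 16147.
p = (333·6899 − 107·21003)/16147 = 50046/16147; q = (4·21003 − 107·333)/16147 = 48381/16147.
At h = 10: P̂ = (50046/16147)·(1) + (48381/16147)·(100) = 4888146/16147.

P̂ = 302.7278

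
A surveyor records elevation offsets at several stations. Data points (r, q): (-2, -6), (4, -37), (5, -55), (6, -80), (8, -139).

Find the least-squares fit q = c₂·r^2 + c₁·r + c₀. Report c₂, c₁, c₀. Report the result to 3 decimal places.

c₂ = -2.056, c₁ = -0.966, c₀ = 0.274

With design matrix X, XᵀX = [[6289, 909, 145]; [909, 145, 21]; [145, 21, 5]] and Xᵀq = [-13767, -2003, -317]ᵀ.
Row-reducing yields c₂ = -701/341, c₁ = -659/682, c₀ = 17/62.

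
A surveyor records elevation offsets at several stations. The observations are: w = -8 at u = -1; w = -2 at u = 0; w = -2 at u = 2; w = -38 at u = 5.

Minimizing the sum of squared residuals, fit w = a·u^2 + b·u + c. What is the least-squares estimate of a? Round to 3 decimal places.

a = -2.318

Normal-equation sums: Σu^2·u^2 = 642, Σu^2·u = 132, Σu^2 = 30, Σu·u = 30, Σu = 6, Σ1 = 4.
Right-hand side: Σu^2·w = -966, Σu·w = -186, Σw = -50.
Inverting the 3×3 Gram matrix, [a, b, c]ᵀ = [-51/22, 95/22, -35/22]ᵀ.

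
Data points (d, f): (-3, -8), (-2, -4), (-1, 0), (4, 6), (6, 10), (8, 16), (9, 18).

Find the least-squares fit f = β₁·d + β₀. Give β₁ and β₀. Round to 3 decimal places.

Sums needed: Σd·d = 211, Σd = 21, Σ1 = 7.
Moment sums: Σd·f = 406, Σf = 38.
Δ = 211·7 − 21² = 1036.
β₁ = (406·7 − 21·38)/1036 = 73/37; β₀ = (211·38 − 21·406)/1036 = -127/259.

β₁ = 1.973, β₀ = -0.490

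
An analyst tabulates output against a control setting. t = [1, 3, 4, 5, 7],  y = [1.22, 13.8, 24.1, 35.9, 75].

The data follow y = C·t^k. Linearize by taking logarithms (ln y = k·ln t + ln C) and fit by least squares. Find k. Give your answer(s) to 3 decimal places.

k = 2.111

With ln yᵢ as the transformed response and ln tᵢ as the regressor:
Σln t = 6.0403, Σ(ln t)² = 9.5056, Σln y = 13.9040, Σln t·ln y = 21.4594.
Equations: 9.5056·k + 6.0403·ln C = 21.4594;  6.0403·k + 5·ln C = 13.9040.
Slope k = (n·Σln t·ln y − Σln t·Σln y)/(n·Σ(ln t)² − (Σln t)²) = (5·21.4594 − 6.0403·13.9040)/11.0434 = 2.11108; ln C = (Σln y − k·Σln t)/n = 0.23050.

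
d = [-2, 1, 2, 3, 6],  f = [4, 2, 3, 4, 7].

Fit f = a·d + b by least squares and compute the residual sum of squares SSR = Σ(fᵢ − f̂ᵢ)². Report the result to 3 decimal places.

SSR = 8.235

Forming MᵀM = [[54, 10]; [10, 5]] and Mᵀf = [54, 20]ᵀ gives MᵀM·[a, b]ᵀ = Mᵀf.
Eliminating b: 5·(row 1) − 10·(row 2) gives 170·a = 5·54 − 10·20 = 70, so a = 7/17.
Then b = (20 − 10·(7/17))/5 = 54/17.
Residuals: 28/17, -27/17, -1, -7/17, 23/17; SSR = 140/17.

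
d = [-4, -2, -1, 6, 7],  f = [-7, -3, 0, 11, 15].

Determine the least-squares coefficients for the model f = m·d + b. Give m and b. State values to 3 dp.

m = 1.881, b = 0.943

From the data, Σd·d = 106, Σd = 6, Σ1 = 5.
For Mᵀf: Σd·f = 205, Σf = 16.
Determinant 106·5 − 6² = 494.
m = (205·5 − 6·16)/494 = 929/494; b = (106·16 − 6·205)/494 = 233/247.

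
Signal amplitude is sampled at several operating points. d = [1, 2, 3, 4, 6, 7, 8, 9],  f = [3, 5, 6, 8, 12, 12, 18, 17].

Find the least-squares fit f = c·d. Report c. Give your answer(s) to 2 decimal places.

c = 1.98

Sums needed: Σd·d = 260.
Right-hand side: Σd·f = 516.
So MᵀM·[c]ᵀ = Mᵀf: [[260]]·[c]ᵀ = [516]ᵀ.
Hence c = 516 / 260 ≈ 1.98462.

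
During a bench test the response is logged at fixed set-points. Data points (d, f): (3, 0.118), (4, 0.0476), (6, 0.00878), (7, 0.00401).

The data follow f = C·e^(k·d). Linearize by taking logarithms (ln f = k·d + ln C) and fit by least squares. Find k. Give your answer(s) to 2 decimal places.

Let Y = ln f. Fitting Y = k·d + ln C by least squares:
Σd = 20.0000, Σ(d)² = 110.0000, Σln f = -15.4362, Σd·ln f = -85.6353.
Equations: 110.0000·k + 20.0000·ln C = -85.6353;  20.0000·k + 4·ln C = -15.4362.
Δ = 110.0000·4 − (20.0000)² = 40.0000; k = (-85.6353·4 − 20.0000·-15.4362)/40.0000 = -0.84541, ln C = (110.0000·-15.4362 − 20.0000·-85.6353)/40.0000 = 0.36801.

k = -0.85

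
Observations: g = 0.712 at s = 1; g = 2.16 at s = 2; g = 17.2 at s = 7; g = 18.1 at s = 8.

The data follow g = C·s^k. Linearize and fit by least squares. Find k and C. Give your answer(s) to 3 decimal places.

k = 1.591, C = 0.716

Taking logs, ln g = k·ln s + ln C, so regress ln g on ln s.
Σln s = 4.7185, Σ(ln s)² = 8.5911, Σln g = 6.1713, Σln s·ln g = 12.0916.
Equations: 8.5911·k + 4.7185·ln C = 12.0916;  4.7185·k + 4·ln C = 6.1713.
Δ = 8.5911·4 − (4.7185)² = 12.1002; k = (12.0916·4 − 4.7185·6.1713)/12.1002 = 1.59068, ln C = (8.5911·6.1713 − 4.7185·12.0916)/12.1002 = -0.33359, so C = exp(-0.33359) = 0.71635.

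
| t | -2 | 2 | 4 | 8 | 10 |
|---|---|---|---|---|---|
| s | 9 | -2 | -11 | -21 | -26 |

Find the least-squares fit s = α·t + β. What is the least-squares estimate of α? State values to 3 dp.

Forming XᵀX = [[188, 22]; [22, 5]] and Xᵀs = [-494, -51]ᵀ gives XᵀX·[α, β]ᵀ = Xᵀs.
Δ = 188·5 − 22² = 456.
α = ((-494)·5 − 22·(-51))/456 = -337/114; β = (188·(-51) − 22·(-494))/456 = 160/57.

α = -2.956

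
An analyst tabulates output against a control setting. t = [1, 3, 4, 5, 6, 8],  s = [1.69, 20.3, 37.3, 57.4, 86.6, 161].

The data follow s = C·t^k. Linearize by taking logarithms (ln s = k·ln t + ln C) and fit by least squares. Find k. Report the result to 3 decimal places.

Let Y = ln s. Fitting Y = k·ln t + ln C by least squares:
Σln t = 7.9655, Σ(ln t)² = 13.2535, Σln s = 20.7471, Σln t·ln s = 33.4028.
Equations: 13.2535·k + 7.9655·ln C = 33.4028;  7.9655·k + 6·ln C = 20.7471.
Solving (det = 16.0713): k = 2.18746, ln C = 0.55380.

k = 2.187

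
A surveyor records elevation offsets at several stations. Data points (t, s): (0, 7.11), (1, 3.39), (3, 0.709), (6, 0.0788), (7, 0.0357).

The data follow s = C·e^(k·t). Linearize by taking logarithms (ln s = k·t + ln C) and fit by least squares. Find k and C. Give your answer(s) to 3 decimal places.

Linearized form: ln s = k·t + ln C. From the 5 transformed points,
Σt = 17.0000, Σ(t)² = 95.0000, Σln s = -3.0350, Σt·ln s = -38.3842.
Normal system: [[95.0000, 17.0000]; [17.0000, 5]]·[k, ln C]ᵀ = [-38.3842, -3.0350]ᵀ.
Solving (det = 186.0000): k = -0.75444, ln C = 1.95809, so C = exp(1.95809) = 7.08576.

k = -0.754, C = 7.086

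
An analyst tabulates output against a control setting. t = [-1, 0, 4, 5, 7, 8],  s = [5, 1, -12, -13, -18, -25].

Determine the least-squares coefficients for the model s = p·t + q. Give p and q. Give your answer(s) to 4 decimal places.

p = -3.0873, q = 1.5012

Entries of XᵀX: Σt·t = 155, Σt = 23, Σ1 = 6.
And Σt·s = -444, Σs = -62.
Normal equations: [[155, 23]; [23, 6]]·[p, q]ᵀ = [-444, -62]ᵀ.
Eliminating q: 6·(row 1) − 23·(row 2) gives 401·p = 6·(-444) − 23·(-62) = -1238, so p = -1238/401.
Then q = ((-62) − 23·(-1238/401))/6 = 602/401.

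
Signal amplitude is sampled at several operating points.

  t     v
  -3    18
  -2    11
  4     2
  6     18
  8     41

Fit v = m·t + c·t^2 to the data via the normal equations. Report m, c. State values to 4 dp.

m = -3.2305, c = 1.0366

From the data, Σt·t = 129, Σt·t^2 = 757, Σt^2·t^2 = 5745.
Moment sums: Σt·v = 368, Σt^2·v = 3510.
Normal equations: [[129, 757]; [757, 5745]]·[m, c]ᵀ = [368, 3510]ᵀ.
Eliminating c: 5745·(row 1) − 757·(row 2) gives 168056·m = 5745·368 − 757·3510 = -542910, so m = -271455/84028.
Then c = (3510 − 757·(-271455/84028))/5745 = 87107/84028.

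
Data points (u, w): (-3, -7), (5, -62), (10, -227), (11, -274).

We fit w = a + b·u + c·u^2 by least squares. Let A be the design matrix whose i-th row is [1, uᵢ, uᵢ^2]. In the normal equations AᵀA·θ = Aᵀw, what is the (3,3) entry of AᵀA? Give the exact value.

Row 3 ↔ basis u^2, column 3 ↔ basis u^2, so (AᵀA)_{3,3} = Σᵢ (u^2)·(u^2) = (9)·(9) + (25)·(25) + (100)·(100) + (121)·(121) = 25347.

25347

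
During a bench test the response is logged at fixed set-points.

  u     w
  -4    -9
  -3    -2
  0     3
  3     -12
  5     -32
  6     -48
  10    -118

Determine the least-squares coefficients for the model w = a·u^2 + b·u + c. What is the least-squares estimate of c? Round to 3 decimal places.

c = 1.882

The normal system AᵀA·[a, b, c]ᵀ = Aᵀw is [[12339, 1277, 195]; [1277, 195, 17]; [195, 17, 7]]·[a, b, c]ᵀ = [-14598, -1622, -218]ᵀ.
Row-reducing yields a = -189277/182081, b = -304890/182081, c = 342641/182081.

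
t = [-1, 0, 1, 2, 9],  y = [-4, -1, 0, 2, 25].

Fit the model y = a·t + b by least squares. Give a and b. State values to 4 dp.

a = 2.9395, b = -2.0669

Compute the Gram sums: Σt·t = 87, Σt = 11, Σ1 = 5.
Right-hand side: Σt·y = 233, Σy = 22.
Normal equations: [[87, 11]; [11, 5]]·[a, b]ᵀ = [233, 22]ᵀ.
Δ = 87·5 − 11² = 314.
a = (233·5 − 11·22)/314 = 923/314; b = (87·22 − 11·233)/314 = -649/314.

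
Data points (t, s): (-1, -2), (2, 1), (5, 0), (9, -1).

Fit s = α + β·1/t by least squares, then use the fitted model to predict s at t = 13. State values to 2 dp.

From the data, Σ1 = 4, Σ1/t = -17/90, Σ1/t·1/t = 10549/8100.
Moment sums: Σs = -2, Σ1/t·s = 43/18.
AᵀA·[α, β]ᵀ = Aᵀs becomes [[4, -17/90]; [-17/90, 10549/8100]]·[α, β]ᵀ = [-2, 43/18]ᵀ.
det = 4·(10549/8100) − (-17/90)² = 13969/2700.
α = ((-2)·(10549/8100) − (-17/90)·(43/18))/(13969/2700) = -17443/41907; β = (4·(43/18) − (-17/90)·(-2))/(13969/2700) = 24780/13969.
At t = 13: ŝ = (-17443/41907)·(1) + (24780/13969)·(1/13) = -152419/544791.

ŝ = -0.28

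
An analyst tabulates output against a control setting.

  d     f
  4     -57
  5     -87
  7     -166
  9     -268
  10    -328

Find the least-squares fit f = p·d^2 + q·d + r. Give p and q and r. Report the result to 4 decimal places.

p = -2.9558, q = -3.8114, r = 5.6829

The normal system AᵀA·[p, q, r]ᵀ = Aᵀf is [[19843, 2261, 271]; [2261, 271, 35]; [271, 35, 5]]·[p, q, r]ᵀ = [-65729, -7517, -906]ᵀ.
Inverting the 3×3 Gram matrix, [p, q, r]ᵀ = [-869/294, -2081/546, 3620/637]ᵀ.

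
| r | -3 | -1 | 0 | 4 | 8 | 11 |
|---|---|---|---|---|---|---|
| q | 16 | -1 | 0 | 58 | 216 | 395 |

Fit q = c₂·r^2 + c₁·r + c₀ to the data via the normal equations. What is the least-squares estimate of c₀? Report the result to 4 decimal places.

c₀ = -1.0604

The normal equations are: 19075·c₂ + 1879·c₁ + 211·c₀ = 62690;  1879·c₂ + 211·c₁ + 19·c₀ = 6258;  211·c₂ + 19·c₁ + 6·c₀ = 684.
(Σr^2·r^2 = 19075, Σr^2·r = 1879, Σr^2 = 211, Σr·r = 211, Σr = 19, Σ1 = 6, Σr^2·q = 62690, Σr·q = 6258, Σq = 684.)
Inverting the 3×3 Gram matrix, [c₂, c₁, c₀]ᵀ = [130930/43773, 682366/218865, -77358/72955]ᵀ.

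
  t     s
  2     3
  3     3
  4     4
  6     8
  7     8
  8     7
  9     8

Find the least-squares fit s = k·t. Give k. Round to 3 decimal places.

k = 1.015

Sums needed: Σt·t = 259.
Right-hand side: Σt·s = 263.
Normal equations: [[259]]·[k]ᵀ = [263]ᵀ.
k = 263/259 = 1.01544.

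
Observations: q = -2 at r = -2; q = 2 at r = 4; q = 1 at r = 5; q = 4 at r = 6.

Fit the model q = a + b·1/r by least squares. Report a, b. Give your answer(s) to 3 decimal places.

a = 1.078, b = 5.893

From the data, Σ1 = 4, Σ1/r = 7/60, Σ1/r·1/r = 1369/3600.
Right-hand side: Σq = 5, Σ1/r·q = 71/30.
AᵀA·[a, b]ᵀ = Aᵀq becomes [[4, 7/60]; [7/60, 1369/3600]]·[a, b]ᵀ = [5, 71/30]ᵀ.
Determinant 4·(1369/3600) − (7/60)² = 603/400.
a = (5·(1369/3600) − (7/60)·(71/30))/(603/400) = 5851/5427; b = (4·(71/30) − (7/60)·5)/(603/400) = 10660/1809.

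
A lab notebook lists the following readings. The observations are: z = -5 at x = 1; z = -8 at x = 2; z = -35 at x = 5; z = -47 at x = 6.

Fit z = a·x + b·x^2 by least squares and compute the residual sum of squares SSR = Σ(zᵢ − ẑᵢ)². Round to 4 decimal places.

SSR = 2.7618

Normal-equation sums: Σx·x = 66, Σx·x^2 = 350, Σx^2·x^2 = 1938.
And Σx·z = -478, Σx^2·z = -2604.
MᵀM·[a, b]ᵀ = Mᵀz becomes [[66, 350]; [350, 1938]]·[a, b]ᵀ = [-478, -2604]ᵀ.
det = 66·1938 − 350² = 5408.
a = ((-478)·1938 − 350·(-2604))/5408 = -3741/1352; b = (66·(-2604) − 350·(-478))/5408 = -1141/1352.
Residuals: -939/676, 615/676, -45/676, -11/676; SSR = 1867/676.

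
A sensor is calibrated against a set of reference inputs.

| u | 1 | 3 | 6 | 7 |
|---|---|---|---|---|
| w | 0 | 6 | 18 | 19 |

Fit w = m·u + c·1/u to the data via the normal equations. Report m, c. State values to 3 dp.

Forming MᵀM = [[95, 4]; [4, 2045/1764]] and Mᵀw = [259, 54/7]ᵀ gives MᵀM·[m, c]ᵀ = Mᵀw.
Δ = 95·(2045/1764) − 4² = 166051/1764.
m = (259·(2045/1764) − 4·(54/7))/(166051/1764) = 475223/166051; c = (95·(54/7) − 4·259)/(166051/1764) = -534744/166051.

m = 2.862, c = -3.220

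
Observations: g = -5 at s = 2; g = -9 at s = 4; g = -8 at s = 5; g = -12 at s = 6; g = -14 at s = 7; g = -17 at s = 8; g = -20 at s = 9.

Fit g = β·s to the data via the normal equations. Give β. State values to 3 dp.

β = -2.080

Setting ∂/∂β … = 0 gives: 275·β = -572.
(Σs·s = 275, Σs·g = -572.)
Hence β = -572 / 275 ≈ -2.08.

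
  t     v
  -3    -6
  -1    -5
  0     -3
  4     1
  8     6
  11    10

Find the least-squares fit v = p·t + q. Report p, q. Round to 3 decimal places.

Forming MᵀM = [[211, 19]; [19, 6]] and Mᵀv = [185, 3]ᵀ gives MᵀM·[p, q]ᵀ = Mᵀv.
Δ = 211·6 − 19² = 905.
p = (185·6 − 19·3)/905 = 1053/905; q = (211·3 − 19·185)/905 = -2882/905.

p = 1.164, q = -3.185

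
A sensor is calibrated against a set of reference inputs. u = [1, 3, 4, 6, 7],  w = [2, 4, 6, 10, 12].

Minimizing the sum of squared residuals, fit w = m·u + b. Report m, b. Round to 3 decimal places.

m = 1.719, b = -0.421

The normal equations are: 111·m + 21·b = 182;  21·m + 5·b = 34.
det = 111·5 − 21² = 114.
m = (182·5 − 21·34)/114 = 98/57; b = (111·34 − 21·182)/114 = -8/19.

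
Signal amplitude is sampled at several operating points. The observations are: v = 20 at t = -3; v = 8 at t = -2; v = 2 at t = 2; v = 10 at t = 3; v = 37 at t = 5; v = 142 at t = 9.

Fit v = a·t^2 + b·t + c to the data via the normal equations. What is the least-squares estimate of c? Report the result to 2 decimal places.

Normal-equation sums: Σt^2·t^2 = 7380, Σt^2·t = 854, Σt^2 = 132, Σt·t = 132, Σt = 14, Σ1 = 6.
For Aᵀv: Σt^2·v = 12737, Σt·v = 1421, Σv = 219.
AᵀA·[a, b, c]ᵀ = Aᵀv becomes [[7380, 854, 132]; [854, 132, 14]; [132, 14, 6]]·[a, b, c]ᵀ = [12737, 1421, 219]ᵀ.
Inverting the 3×3 Gram matrix, [a, b, c]ᵀ = [434641/219750, -125307/73250, -332039/109875]ᵀ.

c = -3.02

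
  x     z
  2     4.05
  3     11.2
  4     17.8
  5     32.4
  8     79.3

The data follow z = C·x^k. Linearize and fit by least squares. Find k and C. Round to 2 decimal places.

k = 2.13, C = 0.98

With ln zᵢ as the transformed response and ln xᵢ as the regressor:
Sums: Σln x = 6.8669, Σ(ln x)² = 10.5236, Σln z = 14.5452, Σln x·ln z = 22.3069.
Normal system: [[10.5236, 6.8669]; [6.8669, 5]]·[k, ln C]ᵀ = [22.3069, 14.5452]ᵀ.
Solving (det = 5.4631): k = 2.13306, ln C = -0.02047, so C = exp(-0.02047) = 0.97974.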